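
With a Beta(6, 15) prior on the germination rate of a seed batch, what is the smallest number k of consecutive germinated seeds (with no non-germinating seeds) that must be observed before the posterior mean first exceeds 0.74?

k = 37

After k germinated seeds and 0 non-germinating seeds the posterior is Beta(6+k, 15), with mean (6+k)/(6+15+k).
Set (6+k)/(21+k) > 0.74 and solve: k > (0.74·21 − 6)/(1 − 0.74) = 36.692.
The smallest integer exceeding 36.692 is 37.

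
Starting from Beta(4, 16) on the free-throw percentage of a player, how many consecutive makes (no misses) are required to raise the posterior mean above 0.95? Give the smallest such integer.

k = 301

After k makes and 0 misses the posterior is Beta(4+k, 16), with mean (4+k)/(4+16+k).
Set (4+k)/(20+k) > 0.95 and solve: k > (0.95·20 − 4)/(1 − 0.95) = 300.000.
The smallest integer exceeding 300.000 is 301.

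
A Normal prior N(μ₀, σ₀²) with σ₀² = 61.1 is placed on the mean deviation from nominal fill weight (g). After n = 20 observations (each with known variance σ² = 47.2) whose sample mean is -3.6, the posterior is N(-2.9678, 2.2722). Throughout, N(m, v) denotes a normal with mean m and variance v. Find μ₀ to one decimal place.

With known observation variance, the Normal–Normal posterior has precision τ_n = τ₀ + n/σ² and mean μ_n = (τ₀μ₀ + (n/σ²)x̄)/τ_n.
Here τ₀ = 1/61.1 = 0.016367 and τ_data = 20/47.2 = 0.423729, so τ_n = 0.440096.
Rearranging for μ₀: μ₀ = (μ_n·τ_n − τ_data·x̄)/τ₀ = (-2.9678·0.440096 − 0.423729·-3.6) / 0.016367 = 0.219307/0.016367 ≈ 13.4.

μ₀ = 13.4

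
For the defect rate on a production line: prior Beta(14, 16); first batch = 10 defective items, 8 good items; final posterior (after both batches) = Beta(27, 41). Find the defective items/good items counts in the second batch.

3 defective items and 17 good items

Because Beta–binomial updating is additive in the counts, the combined data contributed (α_post−α_prior, β_post−β_prior) successes and failures.
Total across both batches: 27−14=13 defective items, 41−16=25 good items.
Subtract the first batch: 13−10=3 defective items and 25−8=17 good items.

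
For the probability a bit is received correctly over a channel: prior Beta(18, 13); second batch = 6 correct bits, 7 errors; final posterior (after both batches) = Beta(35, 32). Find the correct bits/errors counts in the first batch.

11 correct bits and 12 errors

Because Beta–binomial updating is additive in the counts, the combined data contributed (α_post−α_prior, β_post−β_prior) successes and failures.
Total across both batches: 35−18=17 correct bits, 32−13=19 errors.
Subtract the second batch: 17−6=11 correct bits and 19−7=12 errors.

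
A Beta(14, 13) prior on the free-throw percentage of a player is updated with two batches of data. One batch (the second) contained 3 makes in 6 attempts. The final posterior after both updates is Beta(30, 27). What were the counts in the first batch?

Sequential conjugate updates are equivalent to a single update on the pooled data, so total successes = posterior α − prior α and total failures = posterior β − prior β.
Total across both batches: 30−14=16 makes, 27−13=14 misses.
Subtract the second batch: 16−3=13 makes and 14−3=11 misses.

13 makes and 11 misses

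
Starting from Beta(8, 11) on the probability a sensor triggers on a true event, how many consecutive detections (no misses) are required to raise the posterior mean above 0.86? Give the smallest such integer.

k = 60

After k detections and 0 misses the posterior is Beta(8+k, 11), with mean (8+k)/(8+11+k).
Set (8+k)/(19+k) > 0.86 and solve: k > (0.86·19 − 8)/(1 − 0.86) = 59.571.
The smallest integer exceeding 59.571 is 60.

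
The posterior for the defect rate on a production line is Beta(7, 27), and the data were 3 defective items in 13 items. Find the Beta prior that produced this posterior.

Beta is conjugate to the binomial likelihood: posterior = Beta(a+s, b+f).
So a = 7 − 3 = 4 and b = 27 − 10 = 17.

Beta(4, 17)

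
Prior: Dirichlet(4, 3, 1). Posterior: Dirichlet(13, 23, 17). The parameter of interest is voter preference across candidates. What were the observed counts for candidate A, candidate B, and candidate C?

For a Dirichlet(α) prior with multinomial counts c, the posterior is Dirichlet(α + c) componentwise.
Counts are posterior − prior componentwise: 13−4=9, 23−3=20, 17−1=16.

counts (9, 20, 16)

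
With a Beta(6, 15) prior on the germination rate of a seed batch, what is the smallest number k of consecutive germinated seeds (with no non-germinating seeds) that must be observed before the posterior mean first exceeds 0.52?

k = 11

After k germinated seeds and 0 non-germinating seeds the posterior is Beta(6+k, 15), with mean (6+k)/(6+15+k).
Set (6+k)/(21+k) > 0.52 and solve: k > (0.52·21 − 6)/(1 − 0.52) = 10.250.
The smallest integer exceeding 10.250 is 11, and checking k=11: (17)/(32) = 0.5312 > 0.52.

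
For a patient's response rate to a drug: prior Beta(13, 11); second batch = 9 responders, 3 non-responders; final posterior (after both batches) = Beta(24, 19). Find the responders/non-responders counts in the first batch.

2 responders and 5 non-responders

Sequential conjugate updates are equivalent to a single update on the pooled data, so total successes = posterior α − prior α and total failures = posterior β − prior β.
Total across both batches: 24−13=11 responders, 19−11=8 non-responders.
Subtract the second batch: 11−9=2 responders and 8−3=5 non-responders.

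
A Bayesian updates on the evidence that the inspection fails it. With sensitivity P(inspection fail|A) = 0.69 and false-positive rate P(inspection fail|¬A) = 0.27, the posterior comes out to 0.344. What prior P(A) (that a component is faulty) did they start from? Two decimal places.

Bayes' rule in odds form gives O(A|E) = O(A)·[P(E|A)/P(E|¬A)], hence O(A) = O(A|E)/LR.
Posterior odds = 0.344/(1−0.344) = 0.5244. LR = 0.69/0.27 = 2.5556.
Prior odds = 0.5244/2.5556 = 0.2052, so P(A) = 0.2052/(1+0.2052) ≈ 0.17.

P(A) = 0.17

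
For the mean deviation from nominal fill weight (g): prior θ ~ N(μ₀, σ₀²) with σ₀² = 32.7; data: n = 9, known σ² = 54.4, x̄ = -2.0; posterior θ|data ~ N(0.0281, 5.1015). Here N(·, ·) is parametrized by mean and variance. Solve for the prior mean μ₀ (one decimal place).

The posterior mean is a precision-weighted average: μ_n = (τ₀μ₀ + τ_data·x̄)/(τ₀+τ_data), with τ₀=1/σ₀² and τ_data=n/σ².
Here τ₀ = 1/32.7 = 0.030581 and τ_data = 9/54.4 = 0.165441, so τ_n = 0.196022.
Rearranging for μ₀: μ₀ = (μ_n·τ_n − τ_data·x̄)/τ₀ = (0.0281·0.196022 − 0.165441·-2.0) / 0.030581 = 0.336390/0.030581 ≈ 11.0.

μ₀ = 11.0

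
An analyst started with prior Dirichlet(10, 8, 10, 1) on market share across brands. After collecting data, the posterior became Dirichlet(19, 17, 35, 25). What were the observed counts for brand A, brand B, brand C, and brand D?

counts (9, 9, 25, 24)

For a Dirichlet(α) prior with multinomial counts c, the posterior is Dirichlet(α + c) componentwise.
Counts are posterior − prior componentwise: 19−10=9, 17−8=9, 35−10=25, 25−1=24.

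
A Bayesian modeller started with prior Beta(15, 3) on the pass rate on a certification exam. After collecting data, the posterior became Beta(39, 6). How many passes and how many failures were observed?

24 passes and 3 failures

Beta is conjugate to the binomial likelihood: posterior = Beta(a+s, b+f).
Match parameters: s=39−15=24, f=6−3=3.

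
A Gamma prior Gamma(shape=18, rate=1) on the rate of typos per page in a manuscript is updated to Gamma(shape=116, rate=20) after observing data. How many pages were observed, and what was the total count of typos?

Gamma–Poisson conjugacy: posterior shape = α + Σxᵢ, posterior rate = β + n.
Matching: Σxᵢ = 116 − 18 = 98 and n = 20 − 1 = 19.

n = 19 pages with total 98 typos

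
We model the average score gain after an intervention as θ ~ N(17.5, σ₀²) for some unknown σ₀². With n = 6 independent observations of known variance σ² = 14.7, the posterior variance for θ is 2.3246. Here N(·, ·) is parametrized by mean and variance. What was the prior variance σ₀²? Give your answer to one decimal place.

Posterior precision equals prior precision plus data precision: 1/σ_n² = 1/σ₀² + n/σ².
So 1/σ₀² = 1/2.3246 − 6/14.7 = 0.430182 − 0.408163 = 0.022019.
Hence σ₀² = 1/0.022019 ≈ 45.4.

σ₀² = 45.4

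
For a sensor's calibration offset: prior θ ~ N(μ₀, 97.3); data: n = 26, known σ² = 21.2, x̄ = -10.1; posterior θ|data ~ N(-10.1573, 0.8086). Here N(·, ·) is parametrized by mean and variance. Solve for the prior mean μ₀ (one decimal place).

μ₀ = -17.0

With known observation variance, the Normal–Normal posterior has precision τ_n = τ₀ + n/σ² and mean μ_n = (τ₀μ₀ + (n/σ²)x̄)/τ_n.
Here τ₀ = 1/97.3 = 0.010277 and τ_data = 26/21.2 = 1.226415, so τ_n = 1.236692.
Rearranging for μ₀: μ₀ = (μ_n·τ_n − τ_data·x̄)/τ₀ = (-10.1573·1.236692 − 1.226415·-10.1) / 0.010277 = -0.174660/0.010277 ≈ -17.0.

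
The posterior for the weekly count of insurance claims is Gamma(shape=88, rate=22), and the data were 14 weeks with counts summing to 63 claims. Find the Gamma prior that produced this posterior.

A Gamma(α, β) prior (rate parametrization) on a Poisson rate with n observations summing to S gives posterior Gamma(α+S, β+n).
So α = 88 − 63 = 25 and β = 22 − 14 = 8.

Gamma(shape=25, rate=8)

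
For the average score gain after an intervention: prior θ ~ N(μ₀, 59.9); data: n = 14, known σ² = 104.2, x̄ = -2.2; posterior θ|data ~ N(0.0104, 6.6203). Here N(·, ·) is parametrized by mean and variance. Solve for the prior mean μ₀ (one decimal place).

μ₀ = 17.8

With known observation variance, the Normal–Normal posterior has precision τ_n = τ₀ + n/σ² and mean μ_n = (τ₀μ₀ + (n/σ²)x̄)/τ_n.
Here τ₀ = 1/59.9 = 0.016694 and τ_data = 14/104.2 = 0.134357, so τ_n = 0.151051.
Rearranging for μ₀: μ₀ = (μ_n·τ_n − τ_data·x̄)/τ₀ = (0.0104·0.151051 − 0.134357·-2.2) / 0.016694 = 0.297156/0.016694 ≈ 17.8.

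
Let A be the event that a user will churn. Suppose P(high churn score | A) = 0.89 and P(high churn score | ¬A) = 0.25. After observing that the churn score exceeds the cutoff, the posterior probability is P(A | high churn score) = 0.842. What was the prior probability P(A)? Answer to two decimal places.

In odds form, posterior odds = prior odds × likelihood ratio, so prior odds = posterior odds ÷ LR.
Posterior odds = 0.842/(1−0.842) = 5.3291. LR = 0.89/0.25 = 3.5600.
Prior odds = 5.3291/3.5600 = 1.4969, so P(A) = 1.4969/(1+1.4969) ≈ 0.60.

P(A) = 0.60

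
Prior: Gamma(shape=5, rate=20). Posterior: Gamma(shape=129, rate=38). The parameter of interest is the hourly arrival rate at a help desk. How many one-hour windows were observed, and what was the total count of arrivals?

n = 18 one-hour windows with total 124 arrivals

A Gamma(α, β) prior (rate parametrization) on a Poisson rate with n observations summing to S gives posterior Gamma(α+S, β+n).
Matching: Σxᵢ = 129 − 5 = 124 and n = 38 − 20 = 18.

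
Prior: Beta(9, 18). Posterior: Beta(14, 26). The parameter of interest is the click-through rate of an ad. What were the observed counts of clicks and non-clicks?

A Beta(a, b) prior with s successes and f failures in binomial data gives a Beta(a+s, b+f) posterior.
So s = 14 − 9 = 5 and f = 26 − 18 = 8.

5 clicks and 8 non-clicks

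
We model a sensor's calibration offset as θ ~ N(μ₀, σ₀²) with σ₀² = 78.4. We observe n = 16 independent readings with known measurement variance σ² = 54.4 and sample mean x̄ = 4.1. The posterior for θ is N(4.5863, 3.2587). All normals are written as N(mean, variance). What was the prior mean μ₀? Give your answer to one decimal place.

μ₀ = 15.8

With known observation variance, the Normal–Normal posterior has precision τ_n = τ₀ + n/σ² and mean μ_n = (τ₀μ₀ + (n/σ²)x̄)/τ_n.
Here τ₀ = 1/78.4 = 0.012755 and τ_data = 16/54.4 = 0.294118, so τ_n = 0.306873.
Rearranging for μ₀: μ₀ = (μ_n·τ_n − τ_data·x̄)/τ₀ = (4.5863·0.306873 − 0.294118·4.1) / 0.012755 = 0.201528/0.012755 ≈ 15.8.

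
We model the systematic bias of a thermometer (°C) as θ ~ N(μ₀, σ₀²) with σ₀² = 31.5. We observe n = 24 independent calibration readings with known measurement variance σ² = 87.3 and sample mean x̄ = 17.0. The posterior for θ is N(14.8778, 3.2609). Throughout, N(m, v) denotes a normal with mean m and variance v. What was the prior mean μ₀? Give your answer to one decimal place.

With known observation variance, the Normal–Normal posterior has precision τ_n = τ₀ + n/σ² and mean μ_n = (τ₀μ₀ + (n/σ²)x̄)/τ_n.
Here τ₀ = 1/31.5 = 0.031746 and τ_data = 24/87.3 = 0.274914, so τ_n = 0.306660.
Rearranging for μ₀: μ₀ = (μ_n·τ_n − τ_data·x̄)/τ₀ = (14.8778·0.306660 − 0.274914·17.0) / 0.031746 = -0.111112/0.031746 ≈ -3.5.

μ₀ = -3.5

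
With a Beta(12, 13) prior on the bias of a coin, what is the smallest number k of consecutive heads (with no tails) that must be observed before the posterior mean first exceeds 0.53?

After k heads and 0 tails the posterior is Beta(12+k, 13), with mean (12+k)/(12+13+k).
Set (12+k)/(25+k) > 0.53 and solve: k > (0.53·25 − 12)/(1 − 0.53) = 2.660.
The smallest integer exceeding 2.660 is 3.

k = 3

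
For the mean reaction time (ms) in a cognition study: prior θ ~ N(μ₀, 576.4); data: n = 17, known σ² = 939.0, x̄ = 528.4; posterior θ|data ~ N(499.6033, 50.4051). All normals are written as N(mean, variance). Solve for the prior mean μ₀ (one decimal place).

μ₀ = 199.1

With known observation variance, the Normal–Normal posterior has precision τ_n = τ₀ + n/σ² and mean μ_n = (τ₀μ₀ + (n/σ²)x̄)/τ_n.
Here τ₀ = 1/576.4 = 0.001735 and τ_data = 17/939.0 = 0.018104, so τ_n = 0.019839.
Rearranging for μ₀: μ₀ = (μ_n·τ_n − τ_data·x̄)/τ₀ = (499.6033·0.019839 − 0.018104·528.4) / 0.001735 = 0.345476/0.001735 ≈ 199.1.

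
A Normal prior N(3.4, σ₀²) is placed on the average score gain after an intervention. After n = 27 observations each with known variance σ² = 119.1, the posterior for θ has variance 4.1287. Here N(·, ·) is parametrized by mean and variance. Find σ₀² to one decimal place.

For the Normal–Normal model with known σ², precisions add: τ_n = τ₀ + n/σ².
So 1/σ₀² = 1/4.1287 − 27/119.1 = 0.242207 − 0.226700 = 0.015507.
Hence σ₀² = 1/0.015507 ≈ 64.5.

σ₀² = 64.5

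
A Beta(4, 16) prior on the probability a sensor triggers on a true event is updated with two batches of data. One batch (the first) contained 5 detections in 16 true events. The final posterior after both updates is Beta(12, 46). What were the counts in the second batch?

3 detections and 19 misses

Sequential conjugate updates are equivalent to a single update on the pooled data, so total successes = posterior α − prior α and total failures = posterior β − prior β.
Total across both batches: 12−4=8 detections, 46−16=30 misses.
Subtract the first batch: 8−5=3 detections and 30−11=19 misses.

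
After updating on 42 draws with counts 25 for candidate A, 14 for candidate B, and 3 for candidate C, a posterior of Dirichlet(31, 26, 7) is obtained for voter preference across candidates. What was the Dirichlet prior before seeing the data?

Dirichlet(6, 12, 4)

For a Dirichlet(α) prior with multinomial counts c, the posterior is Dirichlet(α + c) componentwise.
Subtract each count from the matching posterior parameter: 31−25=6, 26−14=12, 7−3=4.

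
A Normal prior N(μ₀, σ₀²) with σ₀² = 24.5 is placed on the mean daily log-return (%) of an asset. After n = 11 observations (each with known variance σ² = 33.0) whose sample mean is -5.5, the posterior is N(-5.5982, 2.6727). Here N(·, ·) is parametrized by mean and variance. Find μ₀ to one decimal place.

μ₀ = -6.4

The posterior mean is a precision-weighted average: μ_n = (τ₀μ₀ + τ_data·x̄)/(τ₀+τ_data), with τ₀=1/σ₀² and τ_data=n/σ².
Here τ₀ = 1/24.5 = 0.040816 and τ_data = 11/33.0 = 0.333333, so τ_n = 0.374149.
Rearranging for μ₀: μ₀ = (μ_n·τ_n − τ_data·x̄)/τ₀ = (-5.5982·0.374149 − 0.333333·-5.5) / 0.040816 = -0.261229/0.040816 ≈ -6.4.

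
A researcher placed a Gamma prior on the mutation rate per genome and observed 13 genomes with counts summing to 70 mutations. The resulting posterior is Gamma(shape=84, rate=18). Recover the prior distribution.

Gamma(shape=14, rate=5)

Gamma–Poisson conjugacy: posterior shape = α + Σxᵢ, posterior rate = β + n.
So α = 84 − 70 = 14 and β = 18 − 13 = 5.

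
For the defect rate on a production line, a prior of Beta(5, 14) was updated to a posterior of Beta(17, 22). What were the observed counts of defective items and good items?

12 defective items and 8 good items

Beta is conjugate to the binomial likelihood: posterior = Beta(a+s, b+f).
So s = 17 − 5 = 12 and f = 22 − 14 = 8.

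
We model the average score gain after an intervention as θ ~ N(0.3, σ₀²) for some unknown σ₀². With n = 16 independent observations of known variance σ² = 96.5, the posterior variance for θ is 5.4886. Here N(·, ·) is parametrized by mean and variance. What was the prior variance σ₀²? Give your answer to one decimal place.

σ₀² = 61.0

For the Normal–Normal model with known σ², precisions add: τ_n = τ₀ + n/σ².
So 1/σ₀² = 1/5.4886 − 16/96.5 = 0.182196 − 0.165803 = 0.016393.
Hence σ₀² = 1/0.016393 ≈ 61.0.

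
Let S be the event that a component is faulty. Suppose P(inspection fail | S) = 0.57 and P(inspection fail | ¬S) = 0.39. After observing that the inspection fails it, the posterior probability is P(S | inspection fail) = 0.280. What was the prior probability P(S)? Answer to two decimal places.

Bayes' rule in odds form gives O(S|E) = O(S)·[P(E|S)/P(E|¬S)], hence O(S) = O(S|E)/LR.
Posterior odds = 0.280/(1−0.280) = 0.3889. LR = 0.57/0.39 = 1.4615.
Prior odds = 0.3889/1.4615 = 0.2661, so P(S) = 0.2661/(1+0.2661) ≈ 0.21.

P(S) = 0.21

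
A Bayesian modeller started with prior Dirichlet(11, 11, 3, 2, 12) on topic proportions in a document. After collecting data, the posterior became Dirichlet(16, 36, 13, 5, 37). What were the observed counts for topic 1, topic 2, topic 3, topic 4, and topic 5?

counts (5, 25, 10, 3, 25)

For a Dirichlet(α) prior with multinomial counts c, the posterior is Dirichlet(α + c) componentwise.
Counts are posterior − prior componentwise: 16−11=5, 36−11=25, 13−3=10, 5−2=3, 37−12=25.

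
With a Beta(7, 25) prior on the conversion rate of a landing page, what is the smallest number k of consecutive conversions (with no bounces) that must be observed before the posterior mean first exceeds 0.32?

k = 5

After k conversions and 0 bounces the posterior is Beta(7+k, 25), with mean (7+k)/(7+25+k).
Set (7+k)/(32+k) > 0.32 and solve: k > (0.32·32 − 7)/(1 − 0.32) = 4.765.
The smallest integer exceeding 4.765 is 5, and checking k=5: (12)/(37) = 0.3243 > 0.32.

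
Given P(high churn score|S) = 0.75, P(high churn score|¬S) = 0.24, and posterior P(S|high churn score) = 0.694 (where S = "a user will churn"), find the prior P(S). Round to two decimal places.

P(S) = 0.42

Bayes' rule in odds form gives O(S|E) = O(S)·[P(E|S)/P(E|¬S)], hence O(S) = O(S|E)/LR.
Posterior odds = 0.694/(1−0.694) = 2.2680. LR = 0.75/0.24 = 3.1250.
Prior odds = 2.2680/3.1250 = 0.7258, so P(S) = 0.7258/(1+0.7258) ≈ 0.42.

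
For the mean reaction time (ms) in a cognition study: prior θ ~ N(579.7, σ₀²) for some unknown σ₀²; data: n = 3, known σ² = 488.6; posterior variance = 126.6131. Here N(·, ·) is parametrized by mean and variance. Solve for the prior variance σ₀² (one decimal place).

σ₀² = 568.8

For the Normal–Normal model with known σ², precisions add: τ_n = τ₀ + n/σ².
So 1/σ₀² = 1/126.6131 − 3/488.6 = 0.007898 − 0.006140 = 0.001758.
Hence σ₀² = 1/0.001758 ≈ 568.8.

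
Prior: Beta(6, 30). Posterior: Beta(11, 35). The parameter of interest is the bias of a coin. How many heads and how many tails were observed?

5 heads and 5 tails

A Beta(α, β) prior with s successes and f failures in binomial data gives a Beta(α+s, β+f) posterior.
So s = 11 − 6 = 5 and f = 35 − 30 = 5.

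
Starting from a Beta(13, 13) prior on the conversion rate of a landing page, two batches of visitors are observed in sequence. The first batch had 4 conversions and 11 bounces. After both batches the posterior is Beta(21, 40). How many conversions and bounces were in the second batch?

Sequential conjugate updates are equivalent to a single update on the pooled data, so total successes = posterior α − prior α and total failures = posterior β − prior β.
Total across both batches: 21−13=8 conversions, 40−13=27 bounces.
Subtract the first batch: 8−4=4 conversions and 27−11=16 bounces.

4 conversions and 16 bounces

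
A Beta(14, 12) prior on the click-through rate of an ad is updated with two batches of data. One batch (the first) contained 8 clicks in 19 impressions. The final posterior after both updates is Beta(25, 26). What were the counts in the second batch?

3 clicks and 3 non-clicks

Sequential conjugate updates are equivalent to a single update on the pooled data, so total successes = posterior α − prior α and total failures = posterior β − prior β.
Total across both batches: 25−14=11 clicks, 26−12=14 non-clicks.
Subtract the first batch: 11−8=3 clicks and 14−11=3 non-clicks.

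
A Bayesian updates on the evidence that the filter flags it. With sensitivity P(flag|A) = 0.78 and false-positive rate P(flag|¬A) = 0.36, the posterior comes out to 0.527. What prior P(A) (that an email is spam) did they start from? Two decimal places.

P(A) = 0.34

In odds form, posterior odds = prior odds × likelihood ratio, so prior odds = posterior odds ÷ LR.
Posterior odds = 0.527/(1−0.527) = 1.1142. LR = 0.78/0.36 = 2.1667.
Prior odds = 1.1142/2.1667 = 0.5142, so P(A) = 0.5142/(1+0.5142) ≈ 0.34.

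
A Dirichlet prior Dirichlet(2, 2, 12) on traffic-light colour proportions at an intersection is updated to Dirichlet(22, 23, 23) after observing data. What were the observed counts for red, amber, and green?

For a Dirichlet(α) prior with multinomial counts c, the posterior is Dirichlet(α + c) componentwise.
Counts are posterior − prior componentwise: 22−2=20, 23−2=21, 23−12=11.

counts (20, 21, 11)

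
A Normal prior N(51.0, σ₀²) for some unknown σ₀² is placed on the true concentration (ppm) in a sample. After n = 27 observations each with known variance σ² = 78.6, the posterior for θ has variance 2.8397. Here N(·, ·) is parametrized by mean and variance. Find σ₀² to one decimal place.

Posterior precision equals prior precision plus data precision: 1/σ_n² = 1/σ₀² + n/σ².
So 1/σ₀² = 1/2.8397 − 27/78.6 = 0.352150 − 0.343511 = 0.008639.
Hence σ₀² = 1/0.008639 ≈ 115.8.

σ₀² = 115.8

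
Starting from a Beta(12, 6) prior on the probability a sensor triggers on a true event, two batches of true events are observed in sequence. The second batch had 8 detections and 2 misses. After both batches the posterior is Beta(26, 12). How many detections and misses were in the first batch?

Sequential conjugate updates are equivalent to a single update on the pooled data, so total successes = posterior α − prior α and total failures = posterior β − prior β.
Total across both batches: 26−12=14 detections, 12−6=6 misses.
Subtract the second batch: 14−8=6 detections and 6−2=4 misses.

6 detections and 4 misses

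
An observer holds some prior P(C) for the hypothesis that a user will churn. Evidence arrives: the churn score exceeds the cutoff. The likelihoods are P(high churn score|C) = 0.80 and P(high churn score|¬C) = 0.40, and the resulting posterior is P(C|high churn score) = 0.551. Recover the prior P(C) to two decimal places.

Bayes' rule in odds form gives O(C|E) = O(C)·[P(E|C)/P(E|¬C)], hence O(C) = O(C|E)/LR.
Posterior odds = 0.551/(1−0.551) = 1.2272. LR = 0.80/0.40 = 2.0000.
Prior odds = 1.2272/2.0000 = 0.6136, so P(C) = 0.6136/(1+0.6136) ≈ 0.38.

P(C) = 0.38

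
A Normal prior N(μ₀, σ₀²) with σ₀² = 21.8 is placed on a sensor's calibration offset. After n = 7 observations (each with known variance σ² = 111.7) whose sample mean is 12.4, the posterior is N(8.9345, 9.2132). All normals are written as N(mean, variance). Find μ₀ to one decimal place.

μ₀ = 4.2

The posterior mean is a precision-weighted average: μ_n = (τ₀μ₀ + τ_data·x̄)/(τ₀+τ_data), with τ₀=1/σ₀² and τ_data=n/σ².
Here τ₀ = 1/21.8 = 0.045872 and τ_data = 7/111.7 = 0.062668, so τ_n = 0.108540.
Rearranging for μ₀: μ₀ = (μ_n·τ_n − τ_data·x̄)/τ₀ = (8.9345·0.108540 − 0.062668·12.4) / 0.045872 = 0.192667/0.045872 ≈ 4.2.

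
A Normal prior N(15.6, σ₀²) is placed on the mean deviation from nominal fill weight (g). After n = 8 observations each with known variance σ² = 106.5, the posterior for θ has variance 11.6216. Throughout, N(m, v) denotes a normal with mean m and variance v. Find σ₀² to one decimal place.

σ₀² = 91.5

Posterior precision equals prior precision plus data precision: 1/σ_n² = 1/σ₀² + n/σ².
So 1/σ₀² = 1/11.6216 − 8/106.5 = 0.086047 − 0.075117 = 0.010930.
Hence σ₀² = 1/0.010930 ≈ 91.5.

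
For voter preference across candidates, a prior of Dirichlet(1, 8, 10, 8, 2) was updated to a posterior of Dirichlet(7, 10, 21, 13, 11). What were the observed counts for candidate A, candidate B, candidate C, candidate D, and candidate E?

For a Dirichlet(α) prior with multinomial counts c, the posterior is Dirichlet(α + c) componentwise.
Counts are posterior − prior componentwise: 7−1=6, 10−8=2, 21−10=11, 13−8=5, 11−2=9.

counts (6, 2, 11, 5, 9)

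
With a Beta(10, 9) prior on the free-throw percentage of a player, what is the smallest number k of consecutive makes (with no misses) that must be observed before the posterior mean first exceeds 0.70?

k = 12

After k makes and 0 misses the posterior is Beta(10+k, 9), with mean (10+k)/(10+9+k).
Set (10+k)/(19+k) > 0.70 and solve: k > (0.70·19 − 10)/(1 − 0.70) = 11.000.
The smallest integer exceeding 11.000 is 12.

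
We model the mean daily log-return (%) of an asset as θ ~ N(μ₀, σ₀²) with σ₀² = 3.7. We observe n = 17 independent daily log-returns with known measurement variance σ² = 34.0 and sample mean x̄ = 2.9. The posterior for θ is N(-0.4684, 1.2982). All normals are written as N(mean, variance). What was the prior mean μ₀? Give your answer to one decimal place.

μ₀ = -6.7

With known observation variance, the Normal–Normal posterior has precision τ_n = τ₀ + n/σ² and mean μ_n = (τ₀μ₀ + (n/σ²)x̄)/τ_n.
Here τ₀ = 1/3.7 = 0.270270 and τ_data = 17/34.0 = 0.500000, so τ_n = 0.770270.
Rearranging for μ₀: μ₀ = (μ_n·τ_n − τ_data·x̄)/τ₀ = (-0.4684·0.770270 − 0.500000·2.9) / 0.270270 = -1.810794/0.270270 ≈ -6.7.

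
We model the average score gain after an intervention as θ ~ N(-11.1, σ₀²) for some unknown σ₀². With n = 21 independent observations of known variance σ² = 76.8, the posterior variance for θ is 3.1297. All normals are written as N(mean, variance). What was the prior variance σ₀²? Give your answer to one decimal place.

For the Normal–Normal model with known σ², precisions add: τ_n = τ₀ + n/σ².
So 1/σ₀² = 1/3.1297 − 21/76.8 = 0.319519 − 0.273438 = 0.046081.
Hence σ₀² = 1/0.046081 ≈ 21.7.

σ₀² = 21.7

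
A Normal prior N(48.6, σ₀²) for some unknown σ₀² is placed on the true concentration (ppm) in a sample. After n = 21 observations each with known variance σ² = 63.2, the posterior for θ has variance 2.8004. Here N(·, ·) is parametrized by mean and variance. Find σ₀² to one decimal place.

σ₀² = 40.3

For the Normal–Normal model with known σ², precisions add: τ_n = τ₀ + n/σ².
So 1/σ₀² = 1/2.8004 − 21/63.2 = 0.357092 − 0.332278 = 0.024814.
Hence σ₀² = 1/0.024814 ≈ 40.3.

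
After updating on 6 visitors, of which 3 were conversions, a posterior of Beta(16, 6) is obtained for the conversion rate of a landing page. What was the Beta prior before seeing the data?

Beta is conjugate to the binomial likelihood: posterior = Beta(a+s, b+f).
So a = 16 − 3 = 13 and b = 6 − 3 = 3.

Beta(13, 3)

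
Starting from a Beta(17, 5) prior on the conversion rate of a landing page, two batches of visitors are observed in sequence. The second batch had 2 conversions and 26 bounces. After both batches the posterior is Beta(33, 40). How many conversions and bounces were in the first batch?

Because Beta–binomial updating is additive in the counts, the combined data contributed (α_post−α_prior, β_post−β_prior) successes and failures.
Total across both batches: 33−17=16 conversions, 40−5=35 bounces.
Subtract the second batch: 16−2=14 conversions and 35−26=9 bounces.

14 conversions and 9 bounces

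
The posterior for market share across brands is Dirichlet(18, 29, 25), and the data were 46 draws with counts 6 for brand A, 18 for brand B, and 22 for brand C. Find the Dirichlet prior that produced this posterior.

Dirichlet(12, 11, 3)

For a Dirichlet(α) prior with multinomial counts c, the posterior is Dirichlet(α + c) componentwise.
Subtract each count from the matching posterior parameter: 18−6=12, 29−18=11, 25−22=3.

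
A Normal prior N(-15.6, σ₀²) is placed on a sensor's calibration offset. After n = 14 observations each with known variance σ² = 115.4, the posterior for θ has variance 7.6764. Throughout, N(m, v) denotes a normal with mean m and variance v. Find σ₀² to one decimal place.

σ₀² = 111.7

Posterior precision equals prior precision plus data precision: 1/σ_n² = 1/σ₀² + n/σ².
So 1/σ₀² = 1/7.6764 − 14/115.4 = 0.130269 − 0.121317 = 0.008952.
Hence σ₀² = 1/0.008952 ≈ 111.7.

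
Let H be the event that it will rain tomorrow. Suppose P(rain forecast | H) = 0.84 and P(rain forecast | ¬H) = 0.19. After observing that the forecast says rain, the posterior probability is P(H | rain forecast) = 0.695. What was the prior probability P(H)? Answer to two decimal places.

P(H) = 0.34

Bayes' rule in odds form gives O(H|E) = O(H)·[P(E|H)/P(E|¬H)], hence O(H) = O(H|E)/LR.
Posterior odds = 0.695/(1−0.695) = 2.2787. LR = 0.84/0.19 = 4.4211.
Prior odds = 2.2787/4.4211 = 0.5154, so P(H) = 0.5154/(1+0.5154) ≈ 0.34.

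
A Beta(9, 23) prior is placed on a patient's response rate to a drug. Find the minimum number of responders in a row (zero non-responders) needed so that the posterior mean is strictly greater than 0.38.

k = 6

After k responders and 0 non-responders the posterior is Beta(9+k, 23), with mean (9+k)/(9+23+k).
Set (9+k)/(32+k) > 0.38 and solve: k > (0.38·32 − 9)/(1 − 0.38) = 5.097.
The smallest integer exceeding 5.097 is 6.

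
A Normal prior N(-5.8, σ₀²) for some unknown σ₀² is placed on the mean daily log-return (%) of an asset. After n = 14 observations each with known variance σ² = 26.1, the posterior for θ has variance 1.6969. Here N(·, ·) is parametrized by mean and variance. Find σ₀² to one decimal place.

σ₀² = 18.9

For the Normal–Normal model with known σ², precisions add: τ_n = τ₀ + n/σ².
So 1/σ₀² = 1/1.6969 − 14/26.1 = 0.589310 − 0.536398 = 0.052912.
Hence σ₀² = 1/0.052912 ≈ 18.9.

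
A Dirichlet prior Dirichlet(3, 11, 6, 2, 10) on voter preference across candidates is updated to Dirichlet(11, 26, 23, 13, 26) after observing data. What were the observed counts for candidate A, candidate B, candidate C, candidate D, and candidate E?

For a Dirichlet(α) prior with multinomial counts c, the posterior is Dirichlet(α + c) componentwise.
Counts are posterior − prior componentwise: 11−3=8, 26−11=15, 23−6=17, 13−2=11, 26−10=16.

counts (8, 15, 17, 11, 16)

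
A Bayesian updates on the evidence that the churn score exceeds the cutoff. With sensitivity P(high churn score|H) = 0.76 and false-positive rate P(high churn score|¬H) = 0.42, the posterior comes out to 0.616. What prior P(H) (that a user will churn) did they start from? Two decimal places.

P(H) = 0.47

Bayes' rule in odds form gives O(H|E) = O(H)·[P(E|H)/P(E|¬H)], hence O(H) = O(H|E)/LR.
Posterior odds = 0.616/(1−0.616) = 1.6042. LR = 0.76/0.42 = 1.8095.
Prior odds = 1.6042/1.8095 = 0.8865, so P(H) = 0.8865/(1+0.8865) ≈ 0.47.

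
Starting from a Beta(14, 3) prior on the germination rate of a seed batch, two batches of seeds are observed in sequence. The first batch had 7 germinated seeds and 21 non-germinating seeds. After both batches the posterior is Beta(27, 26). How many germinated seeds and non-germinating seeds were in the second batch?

6 germinated seeds and 2 non-germinating seeds

Because Beta–binomial updating is additive in the counts, the combined data contributed (α_post−α_prior, β_post−β_prior) successes and failures.
Total across both batches: 27−14=13 germinated seeds, 26−3=23 non-germinating seeds.
Subtract the first batch: 13−7=6 germinated seeds and 23−21=2 non-germinating seeds.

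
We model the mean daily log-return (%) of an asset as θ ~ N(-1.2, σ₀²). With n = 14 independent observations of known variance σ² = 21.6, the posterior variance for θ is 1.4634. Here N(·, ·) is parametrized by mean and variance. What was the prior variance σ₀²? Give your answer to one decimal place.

σ₀² = 28.4

For the Normal–Normal model with known σ², precisions add: τ_n = τ₀ + n/σ².
So 1/σ₀² = 1/1.4634 − 14/21.6 = 0.683340 − 0.648148 = 0.035192.
Hence σ₀² = 1/0.035192 ≈ 28.4.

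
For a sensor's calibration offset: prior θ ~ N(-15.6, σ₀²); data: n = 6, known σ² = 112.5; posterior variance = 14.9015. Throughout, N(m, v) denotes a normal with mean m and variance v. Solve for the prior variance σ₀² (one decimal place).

Posterior precision equals prior precision plus data precision: 1/σ_n² = 1/σ₀² + n/σ².
So 1/σ₀² = 1/14.9015 − 6/112.5 = 0.067107 − 0.053333 = 0.013774.
Hence σ₀² = 1/0.013774 ≈ 72.6.

σ₀² = 72.6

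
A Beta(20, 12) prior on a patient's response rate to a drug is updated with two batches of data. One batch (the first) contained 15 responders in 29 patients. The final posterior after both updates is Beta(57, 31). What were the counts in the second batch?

Because Beta–binomial updating is additive in the counts, the combined data contributed (α_post−α_prior, β_post−β_prior) successes and failures.
Total across both batches: 57−20=37 responders, 31−12=19 non-responders.
Subtract the first batch: 37−15=22 responders and 19−14=5 non-responders.

22 responders and 5 non-responders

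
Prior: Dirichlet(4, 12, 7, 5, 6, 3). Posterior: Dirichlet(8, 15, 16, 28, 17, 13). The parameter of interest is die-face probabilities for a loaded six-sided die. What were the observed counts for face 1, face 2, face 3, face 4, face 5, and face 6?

For a Dirichlet(α) prior with multinomial counts c, the posterior is Dirichlet(α + c) componentwise.
Counts are posterior − prior componentwise: 8−4=4, 15−12=3, 16−7=9, 28−5=23, 17−6=11, 13−3=10.

counts (4, 3, 9, 23, 11, 10)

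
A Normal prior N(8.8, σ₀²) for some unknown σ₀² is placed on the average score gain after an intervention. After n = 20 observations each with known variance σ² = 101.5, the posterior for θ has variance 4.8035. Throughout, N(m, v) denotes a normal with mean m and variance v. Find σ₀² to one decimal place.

For the Normal–Normal model with known σ², precisions add: τ_n = τ₀ + n/σ².
So 1/σ₀² = 1/4.8035 − 20/101.5 = 0.208182 − 0.197044 = 0.011138.
Hence σ₀² = 1/0.011138 ≈ 89.8.

σ₀² = 89.8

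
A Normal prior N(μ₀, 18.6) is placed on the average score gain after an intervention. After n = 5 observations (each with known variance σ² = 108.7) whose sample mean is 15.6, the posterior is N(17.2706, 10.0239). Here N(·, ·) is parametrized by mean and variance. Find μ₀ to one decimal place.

μ₀ = 18.7

The posterior mean is a precision-weighted average: μ_n = (τ₀μ₀ + τ_data·x̄)/(τ₀+τ_data), with τ₀=1/σ₀² and τ_data=n/σ².
Here τ₀ = 1/18.6 = 0.053763 and τ_data = 5/108.7 = 0.045998, so τ_n = 0.099761.
Rearranging for μ₀: μ₀ = (μ_n·τ_n − τ_data·x̄)/τ₀ = (17.2706·0.099761 − 0.045998·15.6) / 0.053763 = 1.005364/0.053763 ≈ 18.7.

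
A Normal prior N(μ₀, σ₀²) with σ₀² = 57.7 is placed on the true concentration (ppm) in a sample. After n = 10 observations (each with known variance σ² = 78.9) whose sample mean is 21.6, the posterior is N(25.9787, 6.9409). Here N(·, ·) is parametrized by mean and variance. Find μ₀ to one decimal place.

μ₀ = 58.0

The posterior mean is a precision-weighted average: μ_n = (τ₀μ₀ + τ_data·x̄)/(τ₀+τ_data), with τ₀=1/σ₀² and τ_data=n/σ².
Here τ₀ = 1/57.7 = 0.017331 and τ_data = 10/78.9 = 0.126743, so τ_n = 0.144074.
Rearranging for μ₀: μ₀ = (μ_n·τ_n − τ_data·x̄)/τ₀ = (25.9787·0.144074 − 0.126743·21.6) / 0.017331 = 1.005206/0.017331 ≈ 58.0.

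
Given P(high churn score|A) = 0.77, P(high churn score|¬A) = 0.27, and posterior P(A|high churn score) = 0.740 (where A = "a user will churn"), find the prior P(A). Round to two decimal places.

P(A) = 0.50

Bayes' rule in odds form gives O(A|E) = O(A)·[P(E|A)/P(E|¬A)], hence O(A) = O(A|E)/LR.
Posterior odds = 0.740/(1−0.740) = 2.8462. LR = 0.77/0.27 = 2.8519.
Prior odds = 2.8462/2.8519 = 0.9980, so P(A) = 0.9980/(1+0.9980) ≈ 0.50.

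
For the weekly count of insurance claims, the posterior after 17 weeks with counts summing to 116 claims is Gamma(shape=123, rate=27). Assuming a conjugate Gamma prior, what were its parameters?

Gamma(shape=7, rate=10)

Gamma–Poisson conjugacy: posterior shape = α + Σxᵢ, posterior rate = β + n.
So α = 123 − 116 = 7 and β = 27 − 17 = 10.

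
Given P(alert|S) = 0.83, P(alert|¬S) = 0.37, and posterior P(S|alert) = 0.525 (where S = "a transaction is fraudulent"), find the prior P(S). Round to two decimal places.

Bayes' rule in odds form gives O(S|E) = O(S)·[P(E|S)/P(E|¬S)], hence O(S) = O(S|E)/LR.
Posterior odds = 0.525/(1−0.525) = 1.1053. LR = 0.83/0.37 = 2.2432.
Prior odds = 1.1053/2.2432 = 0.4927, so P(S) = 0.4927/(1+0.4927) ≈ 0.33.

P(S) = 0.33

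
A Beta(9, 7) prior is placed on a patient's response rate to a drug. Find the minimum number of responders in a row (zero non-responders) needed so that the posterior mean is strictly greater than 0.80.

After k responders and 0 non-responders the posterior is Beta(9+k, 7), with mean (9+k)/(9+7+k).
Set (9+k)/(16+k) > 0.80 and solve: k > (0.80·16 − 9)/(1 − 0.80) = 19.000.
The smallest integer exceeding 19.000 is 20, and checking k=20: (29)/(36) = 0.8056 > 0.80.

k = 20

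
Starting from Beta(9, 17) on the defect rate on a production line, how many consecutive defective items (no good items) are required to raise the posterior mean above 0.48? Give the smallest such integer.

After k defective items and 0 good items the posterior is Beta(9+k, 17), with mean (9+k)/(9+17+k).
Set (9+k)/(26+k) > 0.48 and solve: k > (0.48·26 − 9)/(1 − 0.48) = 6.692.
The smallest integer exceeding 6.692 is 7, and checking k=7: (16)/(33) = 0.4848 > 0.48.

k = 7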